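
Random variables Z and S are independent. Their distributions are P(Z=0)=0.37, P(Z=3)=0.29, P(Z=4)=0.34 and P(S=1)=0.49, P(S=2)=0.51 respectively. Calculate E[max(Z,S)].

E[max(Z,S)] = Σ_z Σ_s max(z,s) · P(Z=z)P(S=s)
 = 1·0.1813 + 2·0.1887 + 3·0.1421 + 3·0.1479 + 4·0.1666 + 4·0.1734
 = 0.1813 + 0.3774 + 0.4263 + 0.4437 + 0.6664 + 0.6936
 = 2.7887

2.7887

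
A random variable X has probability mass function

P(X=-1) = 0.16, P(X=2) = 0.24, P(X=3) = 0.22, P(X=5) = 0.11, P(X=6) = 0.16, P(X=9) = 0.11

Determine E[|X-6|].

3.18

E[|X-6|] = Σ |x-6|·P(X=x)
 = 7·0.16 + 4·0.24 + 3·0.22 + 1·0.11 + 0·0.16 + 3·0.11
 = 1.12 + 0.96 + 0.66 + 0.11 + 0 + 0.33
 = 3.18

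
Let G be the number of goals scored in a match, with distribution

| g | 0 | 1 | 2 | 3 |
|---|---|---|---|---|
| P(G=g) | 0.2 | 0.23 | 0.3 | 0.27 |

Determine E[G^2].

3.86

E[G^2] = Σ g^2·P(G=g)
 = 0·0.2 + 1·0.23 + 4·0.3 + 9·0.27
 = 0 + 0.23 + 1.2 + 2.43
 = 3.86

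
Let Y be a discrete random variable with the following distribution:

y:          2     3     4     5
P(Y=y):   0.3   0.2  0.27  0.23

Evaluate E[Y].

E[Y] = Σ y·P(Y=y)
 = 2·0.3 + 3·0.2 + 4·0.27 + 5·0.23
 = 0.6 + 0.6 + 1.08 + 1.15
 = 3.43

3.43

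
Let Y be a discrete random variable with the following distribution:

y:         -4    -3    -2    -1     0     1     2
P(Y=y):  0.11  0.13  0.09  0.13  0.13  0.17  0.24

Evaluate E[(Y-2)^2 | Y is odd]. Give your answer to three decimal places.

P(Y is odd) = 0.13 + 0.13 + 0.17 = 0.43.
E[(Y-2)^2 | Y is odd] = [25·0.13 + 9·0.13 + 1·0.17] / 0.43
 = 4.59 / 0.43
 = 459/43

10.674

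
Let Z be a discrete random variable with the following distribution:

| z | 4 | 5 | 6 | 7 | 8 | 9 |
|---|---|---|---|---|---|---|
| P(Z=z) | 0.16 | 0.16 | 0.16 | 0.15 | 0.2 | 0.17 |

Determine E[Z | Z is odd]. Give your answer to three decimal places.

7.042

P(Z is odd) = 0.16 + 0.15 + 0.17 = 0.48.
E[Z | Z is odd] = [5·0.16 + 7·0.15 + 9·0.17] / 0.48
 = 3.38 / 0.48
 = 169/24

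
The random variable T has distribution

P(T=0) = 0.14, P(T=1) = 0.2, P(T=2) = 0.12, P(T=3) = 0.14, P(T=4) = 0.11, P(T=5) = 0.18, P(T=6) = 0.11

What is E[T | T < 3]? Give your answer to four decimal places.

P(T < 3) = 0.14 + 0.2 + 0.12 = 0.46.
E[T | T < 3] = [0·0.14 + 1·0.2 + 2·0.12] / 0.46
 = 0.44 / 0.46
 = 22/23

0.9565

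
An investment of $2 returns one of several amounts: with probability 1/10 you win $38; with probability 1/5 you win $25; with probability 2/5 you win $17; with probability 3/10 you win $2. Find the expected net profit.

E[payout] = 38·1/10 + 25·1/5 + 17·2/5 + 2·3/10
 = 19/5 + 5 + 34/5 + 3/5
 = 81/5
Net = 81/5 - 2 = 71/5

14.2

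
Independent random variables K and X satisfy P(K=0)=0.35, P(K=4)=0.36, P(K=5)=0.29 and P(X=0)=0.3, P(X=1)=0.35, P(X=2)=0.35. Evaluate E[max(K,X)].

E[max(K,X)] = Σ_k Σ_x max(k,x) · P(K=k)P(X=x)
 = 0·0.105 + 1·0.1225 + 2·0.1225 + 4·0.108 + 4·0.126 + 4·0.126 + 5·0.087 + 5·0.1015 + 5·0.1015
 = 0 + 0.1225 + 0.245 + 0.432 + 0.504 + 0.504 + 0.435 + 0.5075 + 0.5075
 = 3.2575

3.2575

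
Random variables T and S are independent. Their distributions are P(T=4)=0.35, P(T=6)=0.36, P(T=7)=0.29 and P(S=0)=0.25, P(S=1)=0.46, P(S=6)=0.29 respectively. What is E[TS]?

12.298

E[TS] = Σ_t Σ_s ts · P(T=t)P(S=s)
 = 0·0.0875 + 4·0.161 + 24·0.1015 + 0·0.09 + 6·0.1656 + 36·0.1044 + 0·0.0725 + 7·0.1334 + 42·0.0841
 = 0 + 0.644 + 2.436 + 0 + 0.9936 + 3.7584 + 0 + 0.9338 + 3.5322
 = 12.298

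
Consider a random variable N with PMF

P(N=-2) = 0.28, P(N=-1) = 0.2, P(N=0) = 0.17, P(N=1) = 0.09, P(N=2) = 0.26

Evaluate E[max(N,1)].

E[max(N,1)] = Σ max(n,1)·P(N=n)
 = 1·0.28 + 1·0.2 + 1·0.17 + 1·0.09 + 2·0.26
 = 0.28 + 0.2 + 0.17 + 0.09 + 0.52
 = 1.26

1.26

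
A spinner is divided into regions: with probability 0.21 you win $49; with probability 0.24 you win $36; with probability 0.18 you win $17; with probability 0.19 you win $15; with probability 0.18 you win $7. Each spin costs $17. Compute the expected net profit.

E[payout] = 49·0.21 + 36·0.24 + 17·0.18 + 15·0.19 + 7·0.18
 = 10.29 + 8.64 + 3.06 + 2.85 + 1.26
 = 26.1
Net = 26.1 - 17 = 9.1

9.1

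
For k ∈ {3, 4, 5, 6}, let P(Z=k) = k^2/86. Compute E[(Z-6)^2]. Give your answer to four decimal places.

1.9767

E[(Z-6)^2] = Σ (z-6)^2·P(Z=z)
 = 9·9/86 + 4·8/43 + 1·25/86 + 0·18/43
 = 81/86 + 32/43 + 25/86 + 0
 = 85/43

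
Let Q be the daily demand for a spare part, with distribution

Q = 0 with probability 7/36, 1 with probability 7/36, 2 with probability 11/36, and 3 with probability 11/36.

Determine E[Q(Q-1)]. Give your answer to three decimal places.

E[Q(Q-1)] = Σ q(q-1)·P(Q=q)
 = 0·7/36 + 0·7/36 + 2·11/36 + 6·11/36
 = 0 + 0 + 11/18 + 11/6
 = 22/9

2.444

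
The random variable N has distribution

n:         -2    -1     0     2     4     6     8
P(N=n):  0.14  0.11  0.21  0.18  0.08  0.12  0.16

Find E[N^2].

E[N^2] = Σ n^2·P(N=n)
 = 4·0.14 + 1·0.11 + 0·0.21 + 4·0.18 + 16·0.08 + 36·0.12 + 64·0.16
 = 0.56 + 0.11 + 0 + 0.72 + 1.28 + 4.32 + 10.24
 = 17.23

17.23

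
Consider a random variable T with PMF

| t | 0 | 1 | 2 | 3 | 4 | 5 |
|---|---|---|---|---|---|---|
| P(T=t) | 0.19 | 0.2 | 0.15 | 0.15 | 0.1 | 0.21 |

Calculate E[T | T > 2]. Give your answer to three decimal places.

4.130

P(T > 2) = 0.15 + 0.1 + 0.21 = 0.46.
E[T | T > 2] = [3·0.15 + 4·0.1 + 5·0.21] / 0.46
 = 1.9 / 0.46
 = 95/23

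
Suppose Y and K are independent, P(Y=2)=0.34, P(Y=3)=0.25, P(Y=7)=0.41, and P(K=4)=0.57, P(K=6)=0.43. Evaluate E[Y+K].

E[Y+K] = Σ_y Σ_k (y+k) · P(Y=y)P(K=k)
 = 6·0.1938 + 8·0.1462 + 7·0.1425 + 9·0.1075 + 11·0.2337 + 13·0.1763
 = 1.1628 + 1.1696 + 0.9975 + 0.9675 + 2.5707 + 2.2919
 = 9.16

9.16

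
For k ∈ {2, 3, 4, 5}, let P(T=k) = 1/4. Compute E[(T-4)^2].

1.5

E[(T-4)^2] = Σ (t-4)^2·P(T=t)
 = 4·1/4 + 1·1/4 + 0·1/4 + 1·1/4
 = 1 + 1/4 + 0 + 1/4
 = 3/2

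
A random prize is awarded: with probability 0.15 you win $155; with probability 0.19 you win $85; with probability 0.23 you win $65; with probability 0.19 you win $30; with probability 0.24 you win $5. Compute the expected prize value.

E[payout] = 155·0.15 + 85·0.19 + 65·0.23 + 30·0.19 + 5·0.24
 = 23.25 + 16.15 + 14.95 + 5.7 + 1.2
 = 61.25

61.25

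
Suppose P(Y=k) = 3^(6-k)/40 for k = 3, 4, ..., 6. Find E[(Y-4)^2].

0.85

E[(Y-4)^2] = Σ (y-4)^2·P(Y=y)
 = 1·27/40 + 0·9/40 + 1·3/40 + 4·1/40
 = 27/40 + 0 + 3/40 + 1/10
 = 17/20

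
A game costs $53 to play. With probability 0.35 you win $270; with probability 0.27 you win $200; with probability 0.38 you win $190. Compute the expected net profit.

167.7

E[payout] = 270·0.35 + 200·0.27 + 190·0.38
 = 94.5 + 54 + 72.2
 = 220.7
Net = 220.7 - 53 = 167.7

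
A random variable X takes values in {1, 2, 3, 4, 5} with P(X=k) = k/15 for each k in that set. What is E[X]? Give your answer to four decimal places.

3.6667

E[X] = Σ x·P(X=x)
 = 1·1/15 + 2·2/15 + 3·1/5 + 4·4/15 + 5·1/3
 = 1/15 + 4/15 + 3/5 + 16/15 + 5/3
 = 11/3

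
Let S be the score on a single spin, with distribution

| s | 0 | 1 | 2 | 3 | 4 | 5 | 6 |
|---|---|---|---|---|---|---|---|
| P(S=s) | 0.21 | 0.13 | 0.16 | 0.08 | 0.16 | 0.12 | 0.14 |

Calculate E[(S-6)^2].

14.85

E[(S-6)^2] = Σ (s-6)^2·P(S=s)
 = 36·0.21 + 25·0.13 + 16·0.16 + 9·0.08 + 4·0.16 + 1·0.12 + 0·0.14
 = 7.56 + 3.25 + 2.56 + 0.72 + 0.64 + 0.12 + 0
 = 14.85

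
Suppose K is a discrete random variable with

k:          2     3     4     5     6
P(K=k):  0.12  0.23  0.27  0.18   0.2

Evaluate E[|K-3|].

1.35

E[|K-3|] = Σ |k-3|·P(K=k)
 = 1·0.12 + 0·0.23 + 1·0.27 + 2·0.18 + 3·0.2
 = 0.12 + 0 + 0.27 + 0.36 + 0.6
 = 1.35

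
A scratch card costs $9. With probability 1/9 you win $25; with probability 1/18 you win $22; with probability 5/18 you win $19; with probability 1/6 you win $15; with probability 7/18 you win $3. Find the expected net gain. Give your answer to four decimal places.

E[payout] = 25·1/9 + 22·1/18 + 19·5/18 + 15·1/6 + 3·7/18
 = 25/9 + 11/9 + 95/18 + 5/2 + 7/6
 = 233/18
Net = 233/18 - 9 = 71/18

3.9444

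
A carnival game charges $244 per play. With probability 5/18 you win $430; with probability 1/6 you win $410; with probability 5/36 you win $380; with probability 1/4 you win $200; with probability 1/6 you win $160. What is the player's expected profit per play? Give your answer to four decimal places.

E[payout] = 430·5/18 + 410·1/6 + 380·5/36 + 200·1/4 + 160·1/6
 = 1075/9 + 205/3 + 475/9 + 50 + 80/3
 = 2855/9
Net = 2855/9 - 244 = 659/9

73.2222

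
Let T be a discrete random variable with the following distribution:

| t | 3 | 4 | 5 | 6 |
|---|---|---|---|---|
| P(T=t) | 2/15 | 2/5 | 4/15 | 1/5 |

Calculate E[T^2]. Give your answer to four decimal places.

E[T^2] = Σ t^2·P(T=t)
 = 9·2/15 + 16·2/5 + 25·4/15 + 36·1/5
 = 6/5 + 32/5 + 20/3 + 36/5
 = 322/15

21.4667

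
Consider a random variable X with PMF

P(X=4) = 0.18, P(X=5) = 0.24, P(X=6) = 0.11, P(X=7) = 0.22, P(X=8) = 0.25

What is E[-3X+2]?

E[-3X+2] = Σ (-3x+2)·P(X=x)
 = (-10)·0.18 + (-13)·0.24 + (-16)·0.11 + (-19)·0.22 + (-22)·0.25
 = (-1.8) + (-3.12) + (-1.76) + (-4.18) + (-5.5)
 = -16.36

-16.36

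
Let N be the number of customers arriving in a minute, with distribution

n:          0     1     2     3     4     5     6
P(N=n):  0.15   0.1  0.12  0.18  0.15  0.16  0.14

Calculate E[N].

E[N] = Σ n·P(N=n)
 = 0·0.15 + 1·0.1 + 2·0.12 + 3·0.18 + 4·0.15 + 5·0.16 + 6·0.14
 = 0 + 0.1 + 0.24 + 0.54 + 0.6 + 0.8 + 0.84
 = 3.12

3.12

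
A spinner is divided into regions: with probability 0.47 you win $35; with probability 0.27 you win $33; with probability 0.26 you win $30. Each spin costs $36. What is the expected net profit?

-2.84

E[payout] = 35·0.47 + 33·0.27 + 30·0.26
 = 16.45 + 8.91 + 7.8
 = 33.16
Net = 33.16 - 36 = -2.84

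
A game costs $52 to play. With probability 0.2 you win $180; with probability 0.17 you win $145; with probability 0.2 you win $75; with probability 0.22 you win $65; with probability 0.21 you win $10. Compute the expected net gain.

40.05

E[payout] = 180·0.2 + 145·0.17 + 75·0.2 + 65·0.22 + 10·0.21
 = 36 + 24.65 + 15 + 14.3 + 2.1
 = 92.05
Net = 92.05 - 52 = 40.05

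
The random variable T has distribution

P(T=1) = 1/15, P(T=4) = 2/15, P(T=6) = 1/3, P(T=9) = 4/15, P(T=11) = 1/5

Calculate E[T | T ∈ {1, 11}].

P(T ∈ {1, 11}) = 1/15 + 1/5 = 4/15.
E[T | T ∈ {1, 11}] = [1·1/15 + 11·1/5] / (4/15)
 = 34/15 / (4/15)
 = 17/2

8.5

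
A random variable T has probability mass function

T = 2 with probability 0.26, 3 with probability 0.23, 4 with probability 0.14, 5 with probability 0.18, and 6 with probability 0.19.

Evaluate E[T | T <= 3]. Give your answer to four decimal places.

P(T <= 3) = 0.26 + 0.23 = 0.49.
E[T | T <= 3] = [2·0.26 + 3·0.23] / 0.49
 = 1.21 / 0.49
 = 121/49

2.4694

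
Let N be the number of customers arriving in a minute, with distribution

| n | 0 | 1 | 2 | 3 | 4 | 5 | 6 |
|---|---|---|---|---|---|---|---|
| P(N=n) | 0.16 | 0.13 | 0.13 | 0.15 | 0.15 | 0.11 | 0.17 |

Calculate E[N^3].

E[N^3] = Σ n^3·P(N=n)
 = 0·0.16 + 1·0.13 + 8·0.13 + 27·0.15 + 64·0.15 + 125·0.11 + 216·0.17
 = 0 + 0.13 + 1.04 + 4.05 + 9.6 + 13.75 + 36.72
 = 65.29

65.29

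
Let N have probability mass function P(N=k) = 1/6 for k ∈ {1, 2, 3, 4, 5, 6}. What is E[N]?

3.5

E[N] = Σ n·P(N=n)
 = 1·1/6 + 2·1/6 + 3·1/6 + 4·1/6 + 5·1/6 + 6·1/6
 = 1/6 + 1/3 + 1/2 + 2/3 + 5/6 + 1
 = 7/2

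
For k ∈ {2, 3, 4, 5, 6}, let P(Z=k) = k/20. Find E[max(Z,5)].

5.3

E[max(Z,5)] = Σ max(z,5)·P(Z=z)
 = 5·1/10 + 5·3/20 + 5·1/5 + 5·1/4 + 6·3/10
 = 1/2 + 3/4 + 1 + 5/4 + 9/5
 = 53/10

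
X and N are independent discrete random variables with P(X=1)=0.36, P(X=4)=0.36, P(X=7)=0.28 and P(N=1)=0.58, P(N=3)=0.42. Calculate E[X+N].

E[X+N] = Σ_x Σ_n (x+n) · P(X=x)P(N=n)
 = 2·0.2088 + 4·0.1512 + 5·0.2088 + 7·0.1512 + 8·0.1624 + 10·0.1176
 = 0.4176 + 0.6048 + 1.044 + 1.0584 + 1.2992 + 1.176
 = 5.6

5.6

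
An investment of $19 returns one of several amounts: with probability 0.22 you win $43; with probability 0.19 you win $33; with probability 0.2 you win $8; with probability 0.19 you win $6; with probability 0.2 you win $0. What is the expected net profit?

-0.53

E[payout] = 43·0.22 + 33·0.19 + 8·0.2 + 6·0.19 + 0·0.2
 = 9.46 + 6.27 + 1.6 + 1.14 + 0
 = 18.47
Net = 18.47 - 19 = -0.53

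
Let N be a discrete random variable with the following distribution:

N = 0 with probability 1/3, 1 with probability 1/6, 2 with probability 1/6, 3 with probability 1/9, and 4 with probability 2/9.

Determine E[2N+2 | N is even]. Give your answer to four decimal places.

5.3846

P(N is even) = 1/3 + 1/6 + 2/9 = 13/18.
E[2N+2 | N is even] = [2·1/3 + 6·1/6 + 10·2/9] / (13/18)
 = 35/9 / (13/18)
 = 70/13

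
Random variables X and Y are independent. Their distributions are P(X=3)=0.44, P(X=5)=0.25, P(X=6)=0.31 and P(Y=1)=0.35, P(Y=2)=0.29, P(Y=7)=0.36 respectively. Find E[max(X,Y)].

E[max(X,Y)] = Σ_x Σ_y max(x,y) · P(X=x)P(Y=y)
 = 3·0.154 + 3·0.1276 + 7·0.1584 + 5·0.0875 + 5·0.0725 + 7·0.09 + 6·0.1085 + 6·0.0899 + 7·0.1116
 = 0.462 + 0.3828 + 1.1088 + 0.4375 + 0.3625 + 0.63 + 0.651 + 0.5394 + 0.7812
 = 5.3552

5.3552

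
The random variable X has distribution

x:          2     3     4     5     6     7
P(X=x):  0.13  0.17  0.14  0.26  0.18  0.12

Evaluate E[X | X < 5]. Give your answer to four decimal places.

3.0227

P(X < 5) = 0.13 + 0.17 + 0.14 = 0.44.
E[X | X < 5] = [2·0.13 + 3·0.17 + 4·0.14] / 0.44
 = 1.33 / 0.44
 = 133/44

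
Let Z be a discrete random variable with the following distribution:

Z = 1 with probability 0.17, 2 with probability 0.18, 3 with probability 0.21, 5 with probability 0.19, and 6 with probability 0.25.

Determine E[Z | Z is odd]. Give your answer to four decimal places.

P(Z is odd) = 0.17 + 0.21 + 0.19 = 0.57.
E[Z | Z is odd] = [1·0.17 + 3·0.21 + 5·0.19] / 0.57
 = 1.75 / 0.57
 = 175/57

3.0702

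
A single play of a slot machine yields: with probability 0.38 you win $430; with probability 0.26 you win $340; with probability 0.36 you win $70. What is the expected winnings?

277

E[payout] = 430·0.38 + 340·0.26 + 70·0.36
 = 163.4 + 88.4 + 25.2
 = 277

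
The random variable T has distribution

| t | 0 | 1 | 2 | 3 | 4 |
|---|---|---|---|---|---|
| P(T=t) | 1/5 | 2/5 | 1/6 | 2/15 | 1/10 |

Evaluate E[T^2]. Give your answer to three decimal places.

E[T^2] = Σ t^2·P(T=t)
 = 0·1/5 + 1·2/5 + 4·1/6 + 9·2/15 + 16·1/10
 = 0 + 2/5 + 2/3 + 6/5 + 8/5
 = 58/15

3.867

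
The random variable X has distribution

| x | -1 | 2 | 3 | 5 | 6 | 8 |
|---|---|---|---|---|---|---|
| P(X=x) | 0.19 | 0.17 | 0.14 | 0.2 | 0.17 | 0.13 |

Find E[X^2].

21.57

E[X^2] = Σ x^2·P(X=x)
 = 1·0.19 + 4·0.17 + 9·0.14 + 25·0.2 + 36·0.17 + 64·0.13
 = 0.19 + 0.68 + 1.26 + 5 + 6.12 + 8.32
 = 21.57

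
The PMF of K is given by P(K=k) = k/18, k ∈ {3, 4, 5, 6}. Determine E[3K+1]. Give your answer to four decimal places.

15.3333

E[3K+1] = Σ (3k+1)·P(K=k)
 = 10·1/6 + 13·2/9 + 16·5/18 + 19·1/3
 = 5/3 + 26/9 + 40/9 + 19/3
 = 46/3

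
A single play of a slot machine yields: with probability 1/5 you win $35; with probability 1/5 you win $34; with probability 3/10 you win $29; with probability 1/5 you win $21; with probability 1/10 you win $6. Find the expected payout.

E[payout] = 35·1/5 + 34·1/5 + 29·3/10 + 21·1/5 + 6·1/10
 = 7 + 34/5 + 87/10 + 21/5 + 3/5
 = 273/10

27.3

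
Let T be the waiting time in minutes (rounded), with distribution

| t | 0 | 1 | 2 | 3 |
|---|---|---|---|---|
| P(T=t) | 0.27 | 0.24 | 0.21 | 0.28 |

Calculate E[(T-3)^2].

E[(T-3)^2] = Σ (t-3)^2·P(T=t)
 = 9·0.27 + 4·0.24 + 1·0.21 + 0·0.28
 = 2.43 + 0.96 + 0.21 + 0
 = 3.6

3.6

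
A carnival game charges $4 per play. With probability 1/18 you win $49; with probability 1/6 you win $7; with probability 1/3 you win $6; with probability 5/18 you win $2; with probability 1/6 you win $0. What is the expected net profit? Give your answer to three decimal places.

E[payout] = 49·1/18 + 7·1/6 + 6·1/3 + 2·5/18 + 0·1/6
 = 49/18 + 7/6 + 2 + 5/9 + 0
 = 58/9
Net = 58/9 - 4 = 22/9

2.444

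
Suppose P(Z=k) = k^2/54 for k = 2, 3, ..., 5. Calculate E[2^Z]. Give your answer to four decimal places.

E[2^Z] = Σ 2^z·P(Z=z)
 = 4·2/27 + 8·1/6 + 16·8/27 + 32·25/54
 = 8/27 + 4/3 + 128/27 + 400/27
 = 572/27

21.1852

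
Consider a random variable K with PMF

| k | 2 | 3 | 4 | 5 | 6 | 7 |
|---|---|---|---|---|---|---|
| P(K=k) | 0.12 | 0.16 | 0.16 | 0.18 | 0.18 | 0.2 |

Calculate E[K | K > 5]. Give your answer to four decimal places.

6.5263

P(K > 5) = 0.18 + 0.2 = 0.38.
E[K | K > 5] = [6·0.18 + 7·0.2] / 0.38
 = 2.48 / 0.38
 = 124/19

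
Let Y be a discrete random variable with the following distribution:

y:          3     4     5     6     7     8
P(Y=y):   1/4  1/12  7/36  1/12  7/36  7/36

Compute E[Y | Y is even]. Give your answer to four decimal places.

6.6154

P(Y is even) = 1/12 + 1/12 + 7/36 = 13/36.
E[Y | Y is even] = [4·1/12 + 6·1/12 + 8·7/36] / (13/36)
 = 43/18 / (13/36)
 = 86/13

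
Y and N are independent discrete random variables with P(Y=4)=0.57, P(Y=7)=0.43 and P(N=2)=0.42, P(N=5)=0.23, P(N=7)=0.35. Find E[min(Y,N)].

E[min(Y,N)] = Σ_y Σ_n min(y,n) · P(Y=y)P(N=n)
 = 2·0.2394 + 4·0.1311 + 4·0.1995 + 2·0.1806 + 5·0.0989 + 7·0.1505
 = 0.4788 + 0.5244 + 0.798 + 0.3612 + 0.4945 + 1.0535
 = 3.7104

3.7104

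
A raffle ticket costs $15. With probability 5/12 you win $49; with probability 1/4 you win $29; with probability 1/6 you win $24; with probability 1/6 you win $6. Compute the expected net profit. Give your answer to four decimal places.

E[payout] = 49·5/12 + 29·1/4 + 24·1/6 + 6·1/6
 = 245/12 + 29/4 + 4 + 1
 = 98/3
Net = 98/3 - 15 = 53/3

17.6667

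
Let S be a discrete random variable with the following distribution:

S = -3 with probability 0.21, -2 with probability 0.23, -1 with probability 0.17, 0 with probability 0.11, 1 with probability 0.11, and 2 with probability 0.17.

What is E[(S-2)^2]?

11.01

E[(S-2)^2] = Σ (s-2)^2·P(S=s)
 = 25·0.21 + 16·0.23 + 9·0.17 + 4·0.11 + 1·0.11 + 0·0.17
 = 5.25 + 3.68 + 1.53 + 0.44 + 0.11 + 0
 = 11.01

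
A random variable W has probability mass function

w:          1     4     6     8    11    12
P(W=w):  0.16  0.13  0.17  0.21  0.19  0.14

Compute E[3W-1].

20.45

E[3W-1] = Σ (3w-1)·P(W=w)
 = 2·0.16 + 11·0.13 + 17·0.17 + 23·0.21 + 32·0.19 + 35·0.14
 = 0.32 + 1.43 + 2.89 + 4.83 + 6.08 + 4.9
 = 20.45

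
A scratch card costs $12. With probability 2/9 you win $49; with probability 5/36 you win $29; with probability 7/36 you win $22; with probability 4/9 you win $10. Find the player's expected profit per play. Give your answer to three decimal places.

11.639

E[payout] = 49·2/9 + 29·5/36 + 22·7/36 + 10·4/9
 = 98/9 + 145/36 + 77/18 + 40/9
 = 851/36
Net = 851/36 - 12 = 419/36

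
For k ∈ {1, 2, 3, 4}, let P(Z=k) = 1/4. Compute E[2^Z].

7.5

E[2^Z] = Σ 2^z·P(Z=z)
 = 2·1/4 + 4·1/4 + 8·1/4 + 16·1/4
 = 1/2 + 1 + 2 + 4
 = 15/2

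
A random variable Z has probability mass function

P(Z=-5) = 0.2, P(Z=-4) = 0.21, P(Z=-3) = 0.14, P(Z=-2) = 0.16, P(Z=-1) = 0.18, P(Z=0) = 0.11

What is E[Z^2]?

10.44

E[Z^2] = Σ z^2·P(Z=z)
 = 25·0.2 + 16·0.21 + 9·0.14 + 4·0.16 + 1·0.18 + 0·0.11
 = 5 + 3.36 + 1.26 + 0.64 + 0.18 + 0
 = 10.44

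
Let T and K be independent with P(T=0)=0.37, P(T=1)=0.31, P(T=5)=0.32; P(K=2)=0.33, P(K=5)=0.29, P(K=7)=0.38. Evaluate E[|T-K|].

E[|T-K|] = Σ_t Σ_k |t-k| · P(T=t)P(K=k)
 = 2·0.1221 + 5·0.1073 + 7·0.1406 + 1·0.1023 + 4·0.0899 + 6·0.1178 + 3·0.1056 + 0·0.0928 + 2·0.1216
 = 0.2442 + 0.5365 + 0.9842 + 0.1023 + 0.3596 + 0.7068 + 0.3168 + 0 + 0.2432
 = 3.4936

3.4936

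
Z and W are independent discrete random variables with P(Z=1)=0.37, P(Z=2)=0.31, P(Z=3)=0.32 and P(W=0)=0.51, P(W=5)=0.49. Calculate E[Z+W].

4.4

E[Z+W] = Σ_z Σ_w (z+w) · P(Z=z)P(W=w)
 = 1·0.1887 + 6·0.1813 + 2·0.1581 + 7·0.1519 + 3·0.1632 + 8·0.1568
 = 0.1887 + 1.0878 + 0.3162 + 1.0633 + 0.4896 + 1.2544
 = 4.4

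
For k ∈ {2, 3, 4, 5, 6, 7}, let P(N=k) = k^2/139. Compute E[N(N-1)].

E[N(N-1)] = Σ n(n-1)·P(N=n)
 = 2·4/139 + 6·9/139 + 12·16/139 + 20·25/139 + 30·36/139 + 42·49/139
 = 8/139 + 54/139 + 192/139 + 500/139 + 1080/139 + 2058/139
 = 28

28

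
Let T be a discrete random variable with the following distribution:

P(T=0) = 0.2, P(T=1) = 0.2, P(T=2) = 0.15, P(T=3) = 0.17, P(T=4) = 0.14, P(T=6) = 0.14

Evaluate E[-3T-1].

E[-3T-1] = Σ (-3t-1)·P(T=t)
 = (-1)·0.2 + (-4)·0.2 + (-7)·0.15 + (-10)·0.17 + (-13)·0.14 + (-19)·0.14
 = (-0.2) + (-0.8) + (-1.05) + (-1.7) + (-1.82) + (-2.66)
 = -8.23

-8.23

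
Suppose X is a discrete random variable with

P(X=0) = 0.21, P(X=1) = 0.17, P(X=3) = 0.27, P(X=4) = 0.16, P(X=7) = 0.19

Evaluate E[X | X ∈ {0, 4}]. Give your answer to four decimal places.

1.7297

P(X ∈ {0, 4}) = 0.21 + 0.16 = 0.37.
E[X | X ∈ {0, 4}] = [0·0.21 + 4·0.16] / 0.37
 = 0.64 / 0.37
 = 64/37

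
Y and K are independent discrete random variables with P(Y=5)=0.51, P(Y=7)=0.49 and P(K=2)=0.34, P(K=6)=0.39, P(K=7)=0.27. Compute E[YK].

E[YK] = Σ_y Σ_k yk · P(Y=y)P(K=k)
 = 10·0.1734 + 30·0.1989 + 35·0.1377 + 14·0.1666 + 42·0.1911 + 49·0.1323
 = 1.734 + 5.967 + 4.8195 + 2.3324 + 8.0262 + 6.4827
 = 29.3618

29.3618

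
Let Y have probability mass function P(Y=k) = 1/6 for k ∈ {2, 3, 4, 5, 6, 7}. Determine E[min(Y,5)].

4

E[min(Y,5)] = Σ min(y,5)·P(Y=y)
 = 2·1/6 + 3·1/6 + 4·1/6 + 5·1/6 + 5·1/6 + 5·1/6
 = 1/3 + 1/2 + 2/3 + 5/6 + 5/6 + 5/6
 = 4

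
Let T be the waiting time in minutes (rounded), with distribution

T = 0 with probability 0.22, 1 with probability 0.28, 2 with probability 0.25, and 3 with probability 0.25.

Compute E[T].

1.53

E[T] = Σ t·P(T=t)
 = 0·0.22 + 1·0.28 + 2·0.25 + 3·0.25
 = 0 + 0.28 + 0.5 + 0.75
 = 1.53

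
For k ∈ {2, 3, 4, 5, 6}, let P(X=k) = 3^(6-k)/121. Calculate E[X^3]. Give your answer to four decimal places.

E[X^3] = Σ x^3·P(X=x)
 = 8·81/121 + 27·27/121 + 64·9/121 + 125·3/121 + 216·1/121
 = 648/121 + 729/121 + 576/121 + 375/121 + 216/121
 = 2544/121

21.0248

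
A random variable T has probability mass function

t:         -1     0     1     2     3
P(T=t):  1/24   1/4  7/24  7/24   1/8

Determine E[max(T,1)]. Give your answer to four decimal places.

E[max(T,1)] = Σ max(t,1)·P(T=t)
 = 1·1/24 + 1·1/4 + 1·7/24 + 2·7/24 + 3·1/8
 = 1/24 + 1/4 + 7/24 + 7/12 + 3/8
 = 37/24

1.5417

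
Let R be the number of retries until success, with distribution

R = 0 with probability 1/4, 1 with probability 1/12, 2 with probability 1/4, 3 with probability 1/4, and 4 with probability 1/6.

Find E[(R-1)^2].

E[(R-1)^2] = Σ (r-1)^2·P(R=r)
 = 1·1/4 + 0·1/12 + 1·1/4 + 4·1/4 + 9·1/6
 = 1/4 + 0 + 1/4 + 1 + 3/2
 = 3

3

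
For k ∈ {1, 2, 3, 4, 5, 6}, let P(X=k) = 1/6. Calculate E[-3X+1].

E[-3X+1] = Σ (-3x+1)·P(X=x)
 = (-2)·1/6 + (-5)·1/6 + (-8)·1/6 + (-11)·1/6 + (-14)·1/6 + (-17)·1/6
 = (-1/3) + (-5/6) + (-4/3) + (-11/6) + (-7/3) + (-17/6)
 = -19/2

-9.5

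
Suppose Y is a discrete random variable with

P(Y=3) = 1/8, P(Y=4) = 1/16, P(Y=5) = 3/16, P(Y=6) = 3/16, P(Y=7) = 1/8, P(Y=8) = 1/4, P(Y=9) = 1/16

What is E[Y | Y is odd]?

5.5

P(Y is odd) = 1/8 + 3/16 + 1/8 + 1/16 = 1/2.
E[Y | Y is odd] = [3·1/8 + 5·3/16 + 7·1/8 + 9·1/16] / (1/2)
 = 11/4 / (1/2)
 = 11/2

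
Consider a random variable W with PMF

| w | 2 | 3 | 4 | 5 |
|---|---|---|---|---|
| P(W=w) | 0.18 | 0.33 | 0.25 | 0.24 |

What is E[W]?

3.55

E[W] = Σ w·P(W=w)
 = 2·0.18 + 3·0.33 + 4·0.25 + 5·0.24
 = 0.36 + 0.99 + 1 + 1.2
 = 3.55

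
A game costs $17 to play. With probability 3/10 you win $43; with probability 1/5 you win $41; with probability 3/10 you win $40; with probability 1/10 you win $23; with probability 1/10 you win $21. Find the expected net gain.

E[payout] = 43·3/10 + 41·1/5 + 40·3/10 + 23·1/10 + 21·1/10
 = 129/10 + 41/5 + 12 + 23/10 + 21/10
 = 75/2
Net = 75/2 - 17 = 41/2

20.5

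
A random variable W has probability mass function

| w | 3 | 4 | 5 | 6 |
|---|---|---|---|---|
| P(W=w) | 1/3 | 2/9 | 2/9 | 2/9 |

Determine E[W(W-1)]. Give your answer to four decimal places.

15.7778

E[W(W-1)] = Σ w(w-1)·P(W=w)
 = 6·1/3 + 12·2/9 + 20·2/9 + 30·2/9
 = 2 + 8/3 + 40/9 + 20/3
 = 142/9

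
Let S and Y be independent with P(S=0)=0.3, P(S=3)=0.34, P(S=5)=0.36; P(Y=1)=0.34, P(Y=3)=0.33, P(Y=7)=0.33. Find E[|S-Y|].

2.7368

E[|S-Y|] = Σ_s Σ_y |s-y| · P(S=s)P(Y=y)
 = 1·0.102 + 3·0.099 + 7·0.099 + 2·0.1156 + 0·0.1122 + 4·0.1122 + 4·0.1224 + 2·0.1188 + 2·0.1188
 = 0.102 + 0.297 + 0.693 + 0.2312 + 0 + 0.4488 + 0.4896 + 0.2376 + 0.2376
 = 2.7368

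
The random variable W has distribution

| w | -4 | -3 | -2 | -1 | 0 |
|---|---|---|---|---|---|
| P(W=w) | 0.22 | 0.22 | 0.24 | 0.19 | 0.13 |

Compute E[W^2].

E[W^2] = Σ w^2·P(W=w)
 = 16·0.22 + 9·0.22 + 4·0.24 + 1·0.19 + 0·0.13
 = 3.52 + 1.98 + 0.96 + 0.19 + 0
 = 6.65

6.65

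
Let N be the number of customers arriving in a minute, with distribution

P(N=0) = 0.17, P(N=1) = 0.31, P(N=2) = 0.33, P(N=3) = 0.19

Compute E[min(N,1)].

0.83

E[min(N,1)] = Σ min(n,1)·P(N=n)
 = 0·0.17 + 1·0.31 + 1·0.33 + 1·0.19
 = 0 + 0.31 + 0.33 + 0.19
 = 0.83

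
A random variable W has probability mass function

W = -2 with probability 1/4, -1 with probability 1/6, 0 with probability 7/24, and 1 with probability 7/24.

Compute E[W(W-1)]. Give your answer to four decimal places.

E[W(W-1)] = Σ w(w-1)·P(W=w)
 = 6·1/4 + 2·1/6 + 0·7/24 + 0·7/24
 = 3/2 + 1/3 + 0 + 0
 = 11/6

1.8333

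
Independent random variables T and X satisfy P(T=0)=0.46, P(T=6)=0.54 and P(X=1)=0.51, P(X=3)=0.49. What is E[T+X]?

E[T+X] = Σ_t Σ_x (t+x) · P(T=t)P(X=x)
 = 1·0.2346 + 3·0.2254 + 7·0.2754 + 9·0.2646
 = 0.2346 + 0.6762 + 1.9278 + 2.3814
 = 5.22

5.22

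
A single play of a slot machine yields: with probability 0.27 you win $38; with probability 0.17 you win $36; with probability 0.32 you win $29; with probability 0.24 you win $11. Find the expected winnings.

E[payout] = 38·0.27 + 36·0.17 + 29·0.32 + 11·0.24
 = 10.26 + 6.12 + 9.28 + 2.64
 = 28.3

28.3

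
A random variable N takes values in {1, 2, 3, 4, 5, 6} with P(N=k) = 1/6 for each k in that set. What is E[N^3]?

E[N^3] = Σ n^3·P(N=n)
 = 1·1/6 + 8·1/6 + 27·1/6 + 64·1/6 + 125·1/6 + 216·1/6
 = 1/6 + 4/3 + 9/2 + 32/3 + 125/6 + 36
 = 147/2

73.5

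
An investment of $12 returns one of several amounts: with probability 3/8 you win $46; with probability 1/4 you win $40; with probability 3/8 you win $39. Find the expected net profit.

29.875

E[payout] = 46·3/8 + 40·1/4 + 39·3/8
 = 69/4 + 10 + 117/8
 = 335/8
Net = 335/8 - 12 = 239/8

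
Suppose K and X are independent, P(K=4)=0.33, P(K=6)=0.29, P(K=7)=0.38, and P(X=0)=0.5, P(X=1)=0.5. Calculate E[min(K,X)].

0.5

E[min(K,X)] = Σ_k Σ_x min(k,x) · P(K=k)P(X=x)
 = 0·0.165 + 1·0.165 + 0·0.145 + 1·0.145 + 0·0.19 + 1·0.19
 = 0 + 0.165 + 0 + 0.145 + 0 + 0.19
 = 0.5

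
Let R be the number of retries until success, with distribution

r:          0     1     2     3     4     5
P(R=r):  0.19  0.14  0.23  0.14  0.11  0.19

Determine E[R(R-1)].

6.42

E[R(R-1)] = Σ r(r-1)·P(R=r)
 = 0·0.19 + 0·0.14 + 2·0.23 + 6·0.14 + 12·0.11 + 20·0.19
 = 0 + 0 + 0.46 + 0.84 + 1.32 + 3.8
 = 6.42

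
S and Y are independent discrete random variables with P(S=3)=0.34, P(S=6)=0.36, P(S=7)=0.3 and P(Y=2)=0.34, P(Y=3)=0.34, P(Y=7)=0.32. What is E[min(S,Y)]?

E[min(S,Y)] = Σ_s Σ_y min(s,y) · P(S=s)P(Y=y)
 = 2·0.1156 + 3·0.1156 + 3·0.1088 + 2·0.1224 + 3·0.1224 + 6·0.1152 + 2·0.102 + 3·0.102 + 7·0.096
 = 0.2312 + 0.3468 + 0.3264 + 0.2448 + 0.3672 + 0.6912 + 0.204 + 0.306 + 0.672
 = 3.3896

3.3896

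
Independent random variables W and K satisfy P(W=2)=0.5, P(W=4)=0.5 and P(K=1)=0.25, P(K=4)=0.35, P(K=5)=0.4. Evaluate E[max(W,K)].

4.15

E[max(W,K)] = Σ_w Σ_k max(w,k) · P(W=w)P(K=k)
 = 2·0.125 + 4·0.175 + 5·0.2 + 4·0.125 + 4·0.175 + 5·0.2
 = 0.25 + 0.7 + 1 + 0.5 + 0.7 + 1
 = 4.15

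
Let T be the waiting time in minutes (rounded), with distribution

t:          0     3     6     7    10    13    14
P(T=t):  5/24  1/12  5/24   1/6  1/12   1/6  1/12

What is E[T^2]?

69.25

E[T^2] = Σ t^2·P(T=t)
 = 0·5/24 + 9·1/12 + 36·5/24 + 49·1/6 + 100·1/12 + 169·1/6 + 196·1/12
 = 0 + 3/4 + 15/2 + 49/6 + 25/3 + 169/6 + 49/3
 = 277/4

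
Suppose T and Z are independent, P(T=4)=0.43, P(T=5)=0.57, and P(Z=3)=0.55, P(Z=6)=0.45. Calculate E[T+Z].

8.92

E[T+Z] = Σ_t Σ_z (t+z) · P(T=t)P(Z=z)
 = 7·0.2365 + 10·0.1935 + 8·0.3135 + 11·0.2565
 = 1.6555 + 1.935 + 2.508 + 2.8215
 = 8.92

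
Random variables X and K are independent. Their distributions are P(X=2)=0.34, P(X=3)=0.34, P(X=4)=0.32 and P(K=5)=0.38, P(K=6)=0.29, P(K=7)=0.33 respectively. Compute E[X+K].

8.93

E[X+K] = Σ_x Σ_k (x+k) · P(X=x)P(K=k)
 = 7·0.1292 + 8·0.0986 + 9·0.1122 + 8·0.1292 + 9·0.0986 + 10·0.1122 + 9·0.1216 + 10·0.0928 + 11·0.1056
 = 0.9044 + 0.7888 + 1.0098 + 1.0336 + 0.8874 + 1.122 + 1.0944 + 0.928 + 1.1616
 = 8.93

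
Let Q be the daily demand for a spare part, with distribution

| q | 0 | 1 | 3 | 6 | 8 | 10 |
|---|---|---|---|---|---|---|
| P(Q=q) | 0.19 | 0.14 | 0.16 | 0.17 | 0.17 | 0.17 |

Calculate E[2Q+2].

11.4

E[2Q+2] = Σ (2q+2)·P(Q=q)
 = 2·0.19 + 4·0.14 + 8·0.16 + 14·0.17 + 18·0.17 + 22·0.17
 = 0.38 + 0.56 + 1.28 + 2.38 + 3.06 + 3.74
 = 11.4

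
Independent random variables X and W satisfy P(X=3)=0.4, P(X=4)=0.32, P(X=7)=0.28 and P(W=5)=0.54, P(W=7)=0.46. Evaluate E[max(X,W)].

6.2224

E[max(X,W)] = Σ_x Σ_w max(x,w) · P(X=x)P(W=w)
 = 5·0.216 + 7·0.184 + 5·0.1728 + 7·0.1472 + 7·0.1512 + 7·0.1288
 = 1.08 + 1.288 + 0.864 + 1.0304 + 1.0584 + 0.9016
 = 6.2224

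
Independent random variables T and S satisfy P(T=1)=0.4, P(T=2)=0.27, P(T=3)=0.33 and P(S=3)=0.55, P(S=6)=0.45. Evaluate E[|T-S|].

E[|T-S|] = Σ_t Σ_s |t-s| · P(T=t)P(S=s)
 = 2·0.22 + 5·0.18 + 1·0.1485 + 4·0.1215 + 0·0.1815 + 3·0.1485
 = 0.44 + 0.9 + 0.1485 + 0.486 + 0 + 0.4455
 = 2.42

2.42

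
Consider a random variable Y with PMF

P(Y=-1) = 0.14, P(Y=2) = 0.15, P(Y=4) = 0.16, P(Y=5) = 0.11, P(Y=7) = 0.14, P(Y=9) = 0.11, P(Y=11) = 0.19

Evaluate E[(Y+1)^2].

E[(Y+1)^2] = Σ (y+1)^2·P(Y=y)
 = 0·0.14 + 9·0.15 + 25·0.16 + 36·0.11 + 64·0.14 + 100·0.11 + 144·0.19
 = 0 + 1.35 + 4 + 3.96 + 8.96 + 11 + 27.36
 = 56.63

56.63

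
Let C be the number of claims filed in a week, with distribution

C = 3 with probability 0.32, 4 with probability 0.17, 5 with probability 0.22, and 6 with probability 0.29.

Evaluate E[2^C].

30.88

E[2^C] = Σ 2^c·P(C=c)
 = 8·0.32 + 16·0.17 + 32·0.22 + 64·0.29
 = 2.56 + 2.72 + 7.04 + 18.56
 = 30.88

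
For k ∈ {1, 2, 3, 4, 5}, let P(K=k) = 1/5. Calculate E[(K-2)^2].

E[(K-2)^2] = Σ (k-2)^2·P(K=k)
 = 1·1/5 + 0·1/5 + 1·1/5 + 4·1/5 + 9·1/5
 = 1/5 + 0 + 1/5 + 4/5 + 9/5
 = 3

3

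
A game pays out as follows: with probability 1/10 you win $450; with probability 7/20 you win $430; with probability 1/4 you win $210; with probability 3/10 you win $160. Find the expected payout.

296

E[payout] = 450·1/10 + 430·7/20 + 210·1/4 + 160·3/10
 = 45 + 301/2 + 105/2 + 48
 = 296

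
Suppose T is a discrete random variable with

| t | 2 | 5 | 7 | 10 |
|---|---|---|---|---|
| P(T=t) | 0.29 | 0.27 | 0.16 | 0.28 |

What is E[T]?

E[T] = Σ t·P(T=t)
 = 2·0.29 + 5·0.27 + 7·0.16 + 10·0.28
 = 0.58 + 1.35 + 1.12 + 2.8
 = 5.85

5.85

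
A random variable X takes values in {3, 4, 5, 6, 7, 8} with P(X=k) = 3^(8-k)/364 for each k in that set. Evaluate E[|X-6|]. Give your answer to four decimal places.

E[|X-6|] = Σ |x-6|·P(X=x)
 = 3·243/364 + 2·81/364 + 1·27/364 + 0·9/364 + 1·3/364 + 2·1/364
 = 729/364 + 81/182 + 27/364 + 0 + 3/364 + 1/182
 = 71/28

2.5357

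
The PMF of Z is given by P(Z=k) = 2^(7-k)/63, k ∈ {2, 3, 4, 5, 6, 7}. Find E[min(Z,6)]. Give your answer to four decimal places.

E[min(Z,6)] = Σ min(z,6)·P(Z=z)
 = 2·32/63 + 3·16/63 + 4·8/63 + 5·4/63 + 6·2/63 + 6·1/63
 = 64/63 + 16/21 + 32/63 + 20/63 + 4/21 + 2/21
 = 26/9

2.8889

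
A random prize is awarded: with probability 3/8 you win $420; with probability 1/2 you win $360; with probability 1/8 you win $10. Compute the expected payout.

E[payout] = 420·3/8 + 360·1/2 + 10·1/8
 = 315/2 + 180 + 5/4
 = 1355/4

338.75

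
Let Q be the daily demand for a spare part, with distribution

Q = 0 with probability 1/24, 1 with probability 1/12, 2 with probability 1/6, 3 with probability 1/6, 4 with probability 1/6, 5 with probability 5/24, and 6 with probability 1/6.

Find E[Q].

E[Q] = Σ q·P(Q=q)
 = 0·1/24 + 1·1/12 + 2·1/6 + 3·1/6 + 4·1/6 + 5·5/24 + 6·1/6
 = 0 + 1/12 + 1/3 + 1/2 + 2/3 + 25/24 + 1
 = 29/8

3.625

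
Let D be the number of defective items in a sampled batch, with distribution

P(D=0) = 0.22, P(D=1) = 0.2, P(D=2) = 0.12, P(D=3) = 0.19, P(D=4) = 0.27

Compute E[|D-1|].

E[|D-1|] = Σ |d-1|·P(D=d)
 = 1·0.22 + 0·0.2 + 1·0.12 + 2·0.19 + 3·0.27
 = 0.22 + 0 + 0.12 + 0.38 + 0.81
 = 1.53

1.53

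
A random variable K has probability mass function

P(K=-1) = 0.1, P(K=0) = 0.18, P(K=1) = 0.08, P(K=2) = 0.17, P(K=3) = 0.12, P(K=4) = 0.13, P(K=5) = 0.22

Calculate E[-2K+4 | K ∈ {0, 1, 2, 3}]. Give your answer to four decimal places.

1.1636

P(K ∈ {0, 1, 2, 3}) = 0.18 + 0.08 + 0.17 + 0.12 = 0.55.
E[-2K+4 | K ∈ {0, 1, 2, 3}] = [4·0.18 + 2·0.08 + 0·0.17 + (-2)·0.12] / 0.55
 = 0.64 / 0.55
 = 64/55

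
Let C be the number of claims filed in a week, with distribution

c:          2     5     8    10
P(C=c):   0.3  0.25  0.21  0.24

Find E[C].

5.93

E[C] = Σ c·P(C=c)
 = 2·0.3 + 5·0.25 + 8·0.21 + 10·0.24
 = 0.6 + 1.25 + 1.68 + 2.4
 = 5.93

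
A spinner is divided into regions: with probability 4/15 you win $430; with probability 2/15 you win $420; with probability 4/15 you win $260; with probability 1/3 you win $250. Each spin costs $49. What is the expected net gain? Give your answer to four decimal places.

274.3333

E[payout] = 430·4/15 + 420·2/15 + 260·4/15 + 250·1/3
 = 344/3 + 56 + 208/3 + 250/3
 = 970/3
Net = 970/3 - 49 = 823/3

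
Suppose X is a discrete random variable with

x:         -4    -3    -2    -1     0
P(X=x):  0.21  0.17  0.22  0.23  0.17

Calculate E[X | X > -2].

P(X > -2) = 0.23 + 0.17 = 0.4.
E[X | X > -2] = [(-1)·0.23 + 0·0.17] / 0.4
 = -0.23 / 0.4
 = -23/40

-0.575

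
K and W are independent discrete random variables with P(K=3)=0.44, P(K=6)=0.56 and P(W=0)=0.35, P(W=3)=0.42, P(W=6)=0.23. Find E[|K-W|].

E[|K-W|] = Σ_k Σ_w |k-w| · P(K=k)P(W=w)
 = 3·0.154 + 0·0.1848 + 3·0.1012 + 6·0.196 + 3·0.2352 + 0·0.1288
 = 0.462 + 0 + 0.3036 + 1.176 + 0.7056 + 0
 = 2.6472

2.6472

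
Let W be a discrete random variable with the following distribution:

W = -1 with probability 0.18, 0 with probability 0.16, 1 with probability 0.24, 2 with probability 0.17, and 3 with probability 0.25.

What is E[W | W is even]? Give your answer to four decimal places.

P(W is even) = 0.16 + 0.17 = 0.33.
E[W | W is even] = [0·0.16 + 2·0.17] / 0.33
 = 0.34 / 0.33
 = 34/33

1.0303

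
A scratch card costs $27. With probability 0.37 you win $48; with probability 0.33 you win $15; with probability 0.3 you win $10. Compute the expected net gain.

-1.29

E[payout] = 48·0.37 + 15·0.33 + 10·0.3
 = 17.76 + 4.95 + 3
 = 25.71
Net = 25.71 - 27 = -1.29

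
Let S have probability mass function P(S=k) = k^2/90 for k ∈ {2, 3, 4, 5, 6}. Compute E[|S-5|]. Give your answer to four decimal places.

E[|S-5|] = Σ |s-5|·P(S=s)
 = 3·2/45 + 2·1/10 + 1·8/45 + 0·5/18 + 1·2/5
 = 2/15 + 1/5 + 8/45 + 0 + 2/5
 = 41/45

0.9111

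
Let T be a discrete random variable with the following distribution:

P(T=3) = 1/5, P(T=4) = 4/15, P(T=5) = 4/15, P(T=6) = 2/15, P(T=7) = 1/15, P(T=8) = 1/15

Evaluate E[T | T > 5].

P(T > 5) = 2/15 + 1/15 + 1/15 = 4/15.
E[T | T > 5] = [6·2/15 + 7·1/15 + 8·1/15] / (4/15)
 = 9/5 / (4/15)
 = 27/4

6.75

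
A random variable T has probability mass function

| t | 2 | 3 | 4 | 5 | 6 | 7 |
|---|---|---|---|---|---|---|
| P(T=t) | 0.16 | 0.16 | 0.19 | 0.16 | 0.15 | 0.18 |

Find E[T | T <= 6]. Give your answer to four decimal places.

P(T <= 6) = 0.16 + 0.16 + 0.19 + 0.16 + 0.15 = 0.82.
E[T | T <= 6] = [2·0.16 + 3·0.16 + 4·0.19 + 5·0.16 + 6·0.15] / 0.82
 = 3.26 / 0.82
 = 163/41

3.9756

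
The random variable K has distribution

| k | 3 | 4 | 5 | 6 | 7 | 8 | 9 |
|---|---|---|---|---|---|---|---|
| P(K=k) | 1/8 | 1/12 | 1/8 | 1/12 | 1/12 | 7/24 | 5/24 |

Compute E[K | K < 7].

P(K < 7) = 1/8 + 1/12 + 1/8 + 1/12 = 5/12.
E[K | K < 7] = [3·1/8 + 4·1/12 + 5·1/8 + 6·1/12] / (5/12)
 = 11/6 / (5/12)
 = 22/5

4.4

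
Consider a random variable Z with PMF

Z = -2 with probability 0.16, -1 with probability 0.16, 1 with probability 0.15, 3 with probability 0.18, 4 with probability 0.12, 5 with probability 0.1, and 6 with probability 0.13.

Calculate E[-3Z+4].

-1.91

E[-3Z+4] = Σ (-3z+4)·P(Z=z)
 = 10·0.16 + 7·0.16 + 1·0.15 + (-5)·0.18 + (-8)·0.12 + (-11)·0.1 + (-14)·0.13
 = 1.6 + 1.12 + 0.15 + (-0.9) + (-0.96) + (-1.1) + (-1.82)
 = -1.91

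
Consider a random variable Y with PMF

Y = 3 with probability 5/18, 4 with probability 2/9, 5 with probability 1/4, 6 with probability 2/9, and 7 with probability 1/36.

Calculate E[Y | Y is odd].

4.1

P(Y is odd) = 5/18 + 1/4 + 1/36 = 5/9.
E[Y | Y is odd] = [3·5/18 + 5·1/4 + 7·1/36] / (5/9)
 = 41/18 / (5/9)
 = 41/10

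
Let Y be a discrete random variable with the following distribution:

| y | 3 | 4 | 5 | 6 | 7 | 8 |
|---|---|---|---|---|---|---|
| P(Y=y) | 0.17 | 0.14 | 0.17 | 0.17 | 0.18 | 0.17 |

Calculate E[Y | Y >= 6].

P(Y >= 6) = 0.17 + 0.18 + 0.17 = 0.52.
E[Y | Y >= 6] = [6·0.17 + 7·0.18 + 8·0.17] / 0.52
 = 3.64 / 0.52
 = 7

7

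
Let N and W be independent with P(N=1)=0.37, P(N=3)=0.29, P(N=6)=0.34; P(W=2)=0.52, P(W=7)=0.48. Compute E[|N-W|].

2.836

E[|N-W|] = Σ_n Σ_w |n-w| · P(N=n)P(W=w)
 = 1·0.1924 + 6·0.1776 + 1·0.1508 + 4·0.1392 + 4·0.1768 + 1·0.1632
 = 0.1924 + 1.0656 + 0.1508 + 0.5568 + 0.7072 + 0.1632
 = 2.836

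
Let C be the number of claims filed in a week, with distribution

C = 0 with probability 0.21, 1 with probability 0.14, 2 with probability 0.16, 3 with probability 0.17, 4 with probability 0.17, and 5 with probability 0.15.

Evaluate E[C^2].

8.78

E[C^2] = Σ c^2·P(C=c)
 = 0·0.21 + 1·0.14 + 4·0.16 + 9·0.17 + 16·0.17 + 25·0.15
 = 0 + 0.14 + 0.64 + 1.53 + 2.72 + 3.75
 = 8.78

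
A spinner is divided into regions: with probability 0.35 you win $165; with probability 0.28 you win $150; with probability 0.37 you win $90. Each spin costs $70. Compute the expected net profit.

E[payout] = 165·0.35 + 150·0.28 + 90·0.37
 = 57.75 + 42 + 33.3
 = 133.05
Net = 133.05 - 70 = 63.05

63.05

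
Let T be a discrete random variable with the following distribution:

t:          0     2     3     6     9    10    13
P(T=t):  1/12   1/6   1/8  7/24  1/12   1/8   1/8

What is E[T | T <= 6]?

3.6875

P(T <= 6) = 1/12 + 1/6 + 1/8 + 7/24 = 2/3.
E[T | T <= 6] = [0·1/12 + 2·1/6 + 3·1/8 + 6·7/24] / (2/3)
 = 59/24 / (2/3)
 = 59/16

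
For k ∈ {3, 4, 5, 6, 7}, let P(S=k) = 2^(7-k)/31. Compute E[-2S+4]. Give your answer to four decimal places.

E[-2S+4] = Σ (-2s+4)·P(S=s)
 = (-2)·16/31 + (-4)·8/31 + (-6)·4/31 + (-8)·2/31 + (-10)·1/31
 = (-32/31) + (-32/31) + (-24/31) + (-16/31) + (-10/31)
 = -114/31

-3.6774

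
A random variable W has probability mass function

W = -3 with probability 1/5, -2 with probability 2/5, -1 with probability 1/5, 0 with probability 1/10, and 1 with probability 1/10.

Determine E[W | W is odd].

P(W is odd) = 1/5 + 1/5 + 1/10 = 1/2.
E[W | W is odd] = [(-3)·1/5 + (-1)·1/5 + 1·1/10] / (1/2)
 = -7/10 / (1/2)
 = -7/5

-1.4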